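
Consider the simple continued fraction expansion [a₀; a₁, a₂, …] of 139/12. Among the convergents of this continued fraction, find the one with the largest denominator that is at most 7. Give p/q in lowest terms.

58/5

a_0 = 11: 11/1  (≤ bound)
a_1 = 1: 12/1  (≤ bound)
a_2 = 1: 23/2  (≤ bound)
a_3 = 2: 58/5  (≤ bound)
a_4 = 2: 139/12  (> 7, stop)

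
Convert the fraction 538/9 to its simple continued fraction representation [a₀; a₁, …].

[59; 1, 3, 2]

538 = 59·9 + 7, so a_0 = 59
9 = 1·7 + 2, so a_1 = 1
7 = 3·2 + 1, so a_2 = 3
2 = 2·1 + 0, so a_3 = 2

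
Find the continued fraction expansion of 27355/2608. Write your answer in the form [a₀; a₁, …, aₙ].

[10; 2, 21, 1, 57]

Repeatedly divide and take the remainder:
27355 = 10·2608 + 1275, so a_0 = 10
2608 = 2·1275 + 58, so a_1 = 2
1275 = 21·58 + 57, so a_2 = 21
58 = 1·57 + 1, so a_3 = 1
57 = 57·1 + 0, so a_4 = 57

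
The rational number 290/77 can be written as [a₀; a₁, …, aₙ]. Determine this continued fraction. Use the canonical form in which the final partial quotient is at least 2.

290 = 3·77 + 59, so a_0 = 3
77 = 1·59 + 18, so a_1 = 1
59 = 3·18 + 5, so a_2 = 3
18 = 3·5 + 3, so a_3 = 3
5 = 1·3 + 2, so a_4 = 1
3 = 1·2 + 1, so a_5 = 1
2 = 2·1 + 0, so a_6 = 2

[3; 1, 3, 3, 1, 1, 2]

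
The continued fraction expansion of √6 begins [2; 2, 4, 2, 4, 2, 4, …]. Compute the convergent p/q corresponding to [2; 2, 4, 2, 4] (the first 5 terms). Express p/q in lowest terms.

a_0 = 2: 2/1
a_1 = 2: 5/2
a_2 = 4: 22/9
a_3 = 2: 49/20
a_4 = 4: 218/89

218/89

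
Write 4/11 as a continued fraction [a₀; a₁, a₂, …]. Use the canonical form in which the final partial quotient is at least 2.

[0; 2, 1, 3]

Run the Euclidean algorithm, recording each quotient:
4 = 0·11 + 4, so a_0 = 0
11 = 2·4 + 3, so a_1 = 2
4 = 1·3 + 1, so a_2 = 1
3 = 3·1 + 0, so a_3 = 3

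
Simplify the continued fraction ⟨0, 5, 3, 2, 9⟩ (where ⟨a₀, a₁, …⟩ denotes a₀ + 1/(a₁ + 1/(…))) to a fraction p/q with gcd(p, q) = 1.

66/349

a_0 = 0: 0/1
a_1 = 5: 1/5
a_2 = 3: 3/16
a_3 = 2: 7/37
a_4 = 9: 66/349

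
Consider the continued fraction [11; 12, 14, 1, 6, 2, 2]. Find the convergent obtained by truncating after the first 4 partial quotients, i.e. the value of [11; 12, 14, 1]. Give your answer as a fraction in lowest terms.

Work from the innermost term outward:
Start with 1.
14 + 1/(1/1) = 14 + 1/1 = 15/1
12 + 1/(15/1) = 12 + 1/15 = 181/15
11 + 1/(181/15) = 11 + 15/181 = 2006/181

2006/181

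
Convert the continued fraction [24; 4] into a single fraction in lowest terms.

Compute successive convergents:
a_0 = 24: 24/1
a_1 = 4: 97/4

97/4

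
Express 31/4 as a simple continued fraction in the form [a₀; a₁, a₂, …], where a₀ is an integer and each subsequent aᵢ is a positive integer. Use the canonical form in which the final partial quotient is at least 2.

[7; 1, 3]

31 ÷ 4 → quotient 7, remainder 3
4 ÷ 3 → quotient 1, remainder 1
3 ÷ 1 → quotient 3, remainder 0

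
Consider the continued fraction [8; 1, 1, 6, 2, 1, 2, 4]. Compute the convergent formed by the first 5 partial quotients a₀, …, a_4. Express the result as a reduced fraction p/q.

239/28

Starting at the tail and folding back:
Start with 2.
6 + 1/(2/1) = 6 + 1/2 = 13/2
1 + 1/(13/2) = 1 + 2/13 = 15/13
1 + 1/(15/13) = 1 + 13/15 = 28/15
8 + 1/(28/15) = 8 + 15/28 = 239/28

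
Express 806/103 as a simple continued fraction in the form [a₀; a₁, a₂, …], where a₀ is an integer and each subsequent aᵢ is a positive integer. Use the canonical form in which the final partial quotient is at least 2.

[7; 1, 4, 1, 2, 1, 1, 2]

Repeatedly divide and take the remainder:
⌊806/103⌋ = 7, remainder 85
⌊103/85⌋ = 1, remainder 18
⌊85/18⌋ = 4, remainder 13
⌊18/13⌋ = 1, remainder 5
⌊13/5⌋ = 2, remainder 3
⌊5/3⌋ = 1, remainder 2
⌊3/2⌋ = 1, remainder 1
⌊2/1⌋ = 2, remainder 0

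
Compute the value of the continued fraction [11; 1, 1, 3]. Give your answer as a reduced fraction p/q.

Start with 3.
1 + 1/(3/1) = 1 + 1/3 = 4/3
1 + 1/(4/3) = 1 + 3/4 = 7/4
11 + 1/(7/4) = 11 + 4/7 = 81/7

81/7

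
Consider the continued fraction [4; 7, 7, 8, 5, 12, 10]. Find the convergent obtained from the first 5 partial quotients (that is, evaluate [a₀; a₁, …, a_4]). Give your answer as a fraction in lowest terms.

8632/2085

a_0 = 4: 4/1
a_1 = 7: 29/7
a_2 = 7: 207/50
a_3 = 8: 1685/407
a_4 = 5: 8632/2085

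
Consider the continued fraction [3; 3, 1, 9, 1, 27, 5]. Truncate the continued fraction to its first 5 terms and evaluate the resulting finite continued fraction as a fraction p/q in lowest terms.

140/43

a_0 = 3: 3/1
a_1 = 3: 10/3
a_2 = 1: 13/4
a_3 = 9: 127/39
a_4 = 1: 140/43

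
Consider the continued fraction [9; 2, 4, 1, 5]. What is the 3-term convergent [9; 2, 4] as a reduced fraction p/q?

85/9

Start with 4.
2 + 1/(4/1) = 2 + 1/4 = 9/4
9 + 1/(9/4) = 9 + 4/9 = 85/9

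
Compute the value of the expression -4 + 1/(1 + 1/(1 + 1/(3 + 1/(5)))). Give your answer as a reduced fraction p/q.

Build up convergents one term at a time:
a_0 = -4: -4/1
a_1 = 1: -3/1
a_2 = 1: -7/2
a_3 = 3: -24/7
a_4 = 5: -127/37

-127/37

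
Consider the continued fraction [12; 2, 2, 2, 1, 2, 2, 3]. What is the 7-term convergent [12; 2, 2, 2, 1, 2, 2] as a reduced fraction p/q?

a_0 = 12: 12/1
a_1 = 2: 25/2
a_2 = 2: 62/5
a_3 = 2: 149/12
a_4 = 1: 211/17
a_5 = 2: 571/46
a_6 = 2: 1353/109

1353/109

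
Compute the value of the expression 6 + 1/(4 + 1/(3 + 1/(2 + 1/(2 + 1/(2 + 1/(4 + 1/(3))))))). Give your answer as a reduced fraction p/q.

Start with 3.
4 + 1/(3/1) = 4 + 1/3 = 13/3
2 + 1/(13/3) = 2 + 3/13 = 29/13
2 + 1/(29/13) = 2 + 13/29 = 71/29
2 + 1/(71/29) = 2 + 29/71 = 171/71
3 + 1/(171/71) = 3 + 71/171 = 584/171
4 + 1/(584/171) = 4 + 171/584 = 2507/584
6 + 1/(2507/584) = 6 + 584/2507 = 15626/2507

15626/2507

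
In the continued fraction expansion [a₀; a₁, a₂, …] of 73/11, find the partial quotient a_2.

⌊73/11⌋ = 6, remainder 7
⌊11/7⌋ = 1, remainder 4
⌊7/4⌋ = 1, remainder 3

1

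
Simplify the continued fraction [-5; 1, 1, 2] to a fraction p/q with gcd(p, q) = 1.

-22/5

Start with 2.
1 + 1/(2/1) = 1 + 1/2 = 3/2
1 + 1/(3/2) = 1 + 2/3 = 5/3
-5 + 1/(5/3) = -5 + 3/5 = -22/5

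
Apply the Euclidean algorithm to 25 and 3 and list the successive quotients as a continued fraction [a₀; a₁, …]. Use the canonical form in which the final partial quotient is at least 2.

25 ÷ 3 → quotient 8, remainder 1
3 ÷ 1 → quotient 3, remainder 0

[8; 3]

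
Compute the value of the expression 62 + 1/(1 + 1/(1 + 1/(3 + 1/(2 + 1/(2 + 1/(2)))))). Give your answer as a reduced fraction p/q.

5881/94

Build up convergents one term at a time:
a_0 = 62: 62/1
a_1 = 1: 63/1
a_2 = 1: 125/2
a_3 = 3: 438/7
a_4 = 2: 1001/16
a_5 = 2: 2440/39
a_6 = 2: 5881/94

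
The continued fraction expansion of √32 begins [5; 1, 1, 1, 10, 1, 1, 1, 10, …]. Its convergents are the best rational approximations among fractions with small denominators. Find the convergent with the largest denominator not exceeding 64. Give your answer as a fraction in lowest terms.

a_0 = 5: 5/1  (≤ bound)
a_1 = 1: 6/1  (≤ bound)
a_2 = 1: 11/2  (≤ bound)
a_3 = 1: 17/3  (≤ bound)
a_4 = 10: 181/32  (≤ bound)
a_5 = 1: 198/35  (≤ bound)
a_6 = 1: 379/67  (> 64, stop)

198/35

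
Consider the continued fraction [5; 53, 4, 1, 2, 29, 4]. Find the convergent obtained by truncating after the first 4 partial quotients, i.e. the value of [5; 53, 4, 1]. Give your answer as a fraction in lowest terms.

1335/266

a_0 = 5: 5/1
a_1 = 53: 266/53
a_2 = 4: 1069/213
a_3 = 1: 1335/266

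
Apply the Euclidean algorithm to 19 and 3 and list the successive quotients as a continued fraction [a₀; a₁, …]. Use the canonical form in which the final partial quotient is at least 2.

Repeatedly divide and take the remainder:
19 = 6·3 + 1, so a_0 = 6
3 = 3·1 + 0, so a_1 = 3

[6; 3]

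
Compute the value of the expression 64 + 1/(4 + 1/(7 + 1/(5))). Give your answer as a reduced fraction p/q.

Use the convergent recurrence hₖ = aₖ·hₖ₋₁ + hₖ₋₂ (and likewise for the denominators kₖ):
a_0 = 64: 64/1
a_1 = 4: 257/4
a_2 = 7: 1863/29
a_3 = 5: 9572/149

9572/149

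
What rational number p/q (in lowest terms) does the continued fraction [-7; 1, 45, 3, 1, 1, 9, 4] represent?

-76643/12728

a_0 = -7: -7/1
a_1 = 1: -6/1
a_2 = 45: -277/46
a_3 = 3: -837/139
a_4 = 1: -1114/185
a_5 = 1: -1951/324
a_6 = 9: -18673/3101
a_7 = 4: -76643/12728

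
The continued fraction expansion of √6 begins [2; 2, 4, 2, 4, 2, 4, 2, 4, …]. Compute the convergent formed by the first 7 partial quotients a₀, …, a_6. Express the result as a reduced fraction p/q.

2158/881

Start with 4.
2 + 1/(4/1) = 2 + 1/4 = 9/4
4 + 1/(9/4) = 4 + 4/9 = 40/9
2 + 1/(40/9) = 2 + 9/40 = 89/40
4 + 1/(89/40) = 4 + 40/89 = 396/89
2 + 1/(396/89) = 2 + 89/396 = 881/396
2 + 1/(881/396) = 2 + 396/881 = 2158/881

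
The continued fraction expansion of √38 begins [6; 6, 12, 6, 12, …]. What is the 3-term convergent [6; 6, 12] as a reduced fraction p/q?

Use the convergent recurrence hₖ = aₖ·hₖ₋₁ + hₖ₋₂ (and likewise for the denominators kₖ):
a_0 = 6: 6/1
a_1 = 6: 37/6
a_2 = 12: 450/73

450/73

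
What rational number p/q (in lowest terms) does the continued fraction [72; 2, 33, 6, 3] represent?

92718/1279

Start with 3.
6 + 1/(3/1) = 6 + 1/3 = 19/3
33 + 1/(19/3) = 33 + 3/19 = 630/19
2 + 1/(630/19) = 2 + 19/630 = 1279/630
72 + 1/(1279/630) = 72 + 630/1279 = 92718/1279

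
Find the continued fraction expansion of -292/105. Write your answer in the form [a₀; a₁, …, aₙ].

[-3; 4, 1, 1, 3, 3]

Run the Euclidean algorithm, recording each quotient:
-292 = -3·105 + 23, so a_0 = -3
105 = 4·23 + 13, so a_1 = 4
23 = 1·13 + 10, so a_2 = 1
13 = 1·10 + 3, so a_3 = 1
10 = 3·3 + 1, so a_4 = 3
3 = 3·1 + 0, so a_5 = 3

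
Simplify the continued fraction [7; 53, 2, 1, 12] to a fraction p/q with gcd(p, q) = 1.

Work from the innermost term outward:
Start with 12.
1 + 1/(12/1) = 1 + 1/12 = 13/12
2 + 1/(13/12) = 2 + 12/13 = 38/13
53 + 1/(38/13) = 53 + 13/38 = 2027/38
7 + 1/(2027/38) = 7 + 38/2027 = 14227/2027

14227/2027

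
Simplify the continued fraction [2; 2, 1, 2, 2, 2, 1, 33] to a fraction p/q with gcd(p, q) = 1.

5191/2191

Start with 33.
1 + 1/(33/1) = 1 + 1/33 = 34/33
2 + 1/(34/33) = 2 + 33/34 = 101/34
2 + 1/(101/34) = 2 + 34/101 = 236/101
2 + 1/(236/101) = 2 + 101/236 = 573/236
1 + 1/(573/236) = 1 + 236/573 = 809/573
2 + 1/(809/573) = 2 + 573/809 = 2191/809
2 + 1/(2191/809) = 2 + 809/2191 = 5191/2191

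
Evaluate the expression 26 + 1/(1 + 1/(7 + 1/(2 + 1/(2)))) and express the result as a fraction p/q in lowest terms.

Build up convergents one term at a time:
a_0 = 26: 26/1
a_1 = 1: 27/1
a_2 = 7: 215/8
a_3 = 2: 457/17
a_4 = 2: 1129/42

1129/42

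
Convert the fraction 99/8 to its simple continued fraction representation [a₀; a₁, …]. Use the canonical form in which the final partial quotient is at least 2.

[12; 2, 1, 2]

Repeatedly divide and take the remainder:
99 = 12·8 + 3, so a_0 = 12
8 = 2·3 + 2, so a_1 = 2
3 = 1·2 + 1, so a_2 = 1
2 = 2·1 + 0, so a_3 = 2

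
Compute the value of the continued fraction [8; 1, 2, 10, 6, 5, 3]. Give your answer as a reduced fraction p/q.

27047/3117

Collapse the nested fraction from the inside out:
Start with 3.
5 + 1/(3/1) = 5 + 1/3 = 16/3
6 + 1/(16/3) = 6 + 3/16 = 99/16
10 + 1/(99/16) = 10 + 16/99 = 1006/99
2 + 1/(1006/99) = 2 + 99/1006 = 2111/1006
1 + 1/(2111/1006) = 1 + 1006/2111 = 3117/2111
8 + 1/(3117/2111) = 8 + 2111/3117 = 27047/3117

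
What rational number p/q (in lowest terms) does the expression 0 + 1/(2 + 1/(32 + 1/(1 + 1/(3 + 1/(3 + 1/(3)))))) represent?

a_0 = 0: 0/1
a_1 = 2: 1/2
a_2 = 32: 32/65
a_3 = 1: 33/67
a_4 = 3: 131/266
a_5 = 3: 426/865
a_6 = 3: 1409/2861

1409/2861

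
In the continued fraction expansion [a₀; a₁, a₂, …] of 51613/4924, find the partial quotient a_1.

51613 ÷ 4924 → quotient 10, remainder 2373
4924 ÷ 2373 → quotient 2, remainder 178

2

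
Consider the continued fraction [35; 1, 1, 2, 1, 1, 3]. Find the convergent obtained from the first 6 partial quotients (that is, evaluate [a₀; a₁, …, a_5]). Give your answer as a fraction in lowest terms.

Use the convergent recurrence hₖ = aₖ·hₖ₋₁ + hₖ₋₂ (and likewise for the denominators kₖ):
a_0 = 35: 35/1
a_1 = 1: 36/1
a_2 = 1: 71/2
a_3 = 2: 178/5
a_4 = 1: 249/7
a_5 = 1: 427/12

427/12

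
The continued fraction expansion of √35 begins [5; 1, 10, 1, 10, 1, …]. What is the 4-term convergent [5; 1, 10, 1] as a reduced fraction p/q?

71/12

Start with 1.
10 + 1/(1/1) = 10 + 1/1 = 11/1
1 + 1/(11/1) = 1 + 1/11 = 12/11
5 + 1/(12/11) = 5 + 11/12 = 71/12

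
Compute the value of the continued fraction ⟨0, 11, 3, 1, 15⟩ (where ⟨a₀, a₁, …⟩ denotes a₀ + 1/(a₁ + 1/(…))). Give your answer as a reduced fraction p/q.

63/709

a_0 = 0: 0/1
a_1 = 11: 1/11
a_2 = 3: 3/34
a_3 = 1: 4/45
a_4 = 15: 63/709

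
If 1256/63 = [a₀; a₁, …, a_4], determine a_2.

⌊1256/63⌋ = 19, remainder 59
⌊63/59⌋ = 1, remainder 4
⌊59/4⌋ = 14, remainder 3

14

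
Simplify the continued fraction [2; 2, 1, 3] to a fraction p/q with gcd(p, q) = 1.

26/11

Collapse the nested fraction from the inside out:
Start with 3.
1 + 1/(3/1) = 1 + 1/3 = 4/3
2 + 1/(4/3) = 2 + 3/4 = 11/4
2 + 1/(11/4) = 2 + 4/11 = 26/11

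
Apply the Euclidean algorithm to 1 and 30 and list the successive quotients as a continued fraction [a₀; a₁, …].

1 = 0·30 + 1, so a_0 = 0
30 = 30·1 + 0, so a_1 = 30

[0; 30]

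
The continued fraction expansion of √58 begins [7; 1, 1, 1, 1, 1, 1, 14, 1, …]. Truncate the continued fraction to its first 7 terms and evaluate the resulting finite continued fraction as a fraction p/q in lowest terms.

a_0 = 7: 7/1
a_1 = 1: 8/1
a_2 = 1: 15/2
a_3 = 1: 23/3
a_4 = 1: 38/5
a_5 = 1: 61/8
a_6 = 1: 99/13

99/13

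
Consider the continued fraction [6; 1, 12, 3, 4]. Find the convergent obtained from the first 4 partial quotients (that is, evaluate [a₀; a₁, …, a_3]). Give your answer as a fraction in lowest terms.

a_0 = 6: 6/1
a_1 = 1: 7/1
a_2 = 12: 90/13
a_3 = 3: 277/40

277/40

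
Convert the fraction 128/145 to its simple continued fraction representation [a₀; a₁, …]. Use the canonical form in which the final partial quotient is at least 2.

Repeatedly divide and take the remainder:
128 = 0·145 + 128, so a_0 = 0
145 = 1·128 + 17, so a_1 = 1
128 = 7·17 + 9, so a_2 = 7
17 = 1·9 + 8, so a_3 = 1
9 = 1·8 + 1, so a_4 = 1
8 = 8·1 + 0, so a_5 = 8

[0; 1, 7, 1, 1, 8]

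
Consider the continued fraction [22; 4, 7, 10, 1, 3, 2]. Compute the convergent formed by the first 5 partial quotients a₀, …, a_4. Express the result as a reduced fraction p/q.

Use the convergent recurrence hₖ = aₖ·hₖ₋₁ + hₖ₋₂ (and likewise for the denominators kₖ):
a_0 = 22: 22/1
a_1 = 4: 89/4
a_2 = 7: 645/29
a_3 = 10: 6539/294
a_4 = 1: 7184/323

7184/323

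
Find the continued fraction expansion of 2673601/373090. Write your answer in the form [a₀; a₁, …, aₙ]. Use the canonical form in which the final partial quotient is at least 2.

2673601 = 7·373090 + 61971, so a_0 = 7
373090 = 6·61971 + 1264, so a_1 = 6
61971 = 49·1264 + 35, so a_2 = 49
1264 = 36·35 + 4, so a_3 = 36
35 = 8·4 + 3, so a_4 = 8
4 = 1·3 + 1, so a_5 = 1
3 = 3·1 + 0, so a_6 = 3

[7; 6, 49, 36, 8, 1, 3]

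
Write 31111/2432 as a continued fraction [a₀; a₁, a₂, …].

[12; 1, 3, 1, 4, 2, 3, 13]

31111 = 12·2432 + 1927, so a_0 = 12
2432 = 1·1927 + 505, so a_1 = 1
1927 = 3·505 + 412, so a_2 = 3
505 = 1·412 + 93, so a_3 = 1
412 = 4·93 + 40, so a_4 = 4
93 = 2·40 + 13, so a_5 = 2
40 = 3·13 + 1, so a_6 = 3
13 = 13·1 + 0, so a_7 = 13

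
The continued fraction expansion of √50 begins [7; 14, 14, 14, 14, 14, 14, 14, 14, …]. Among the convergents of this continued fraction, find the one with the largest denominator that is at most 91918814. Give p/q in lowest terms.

54608393/7722793

List convergents until the denominator exceeds the bound:
a_0 = 7: 7/1  (≤ bound)
a_1 = 14: 99/14  (≤ bound)
a_2 = 14: 1393/197  (≤ bound)
a_3 = 14: 19601/2772  (≤ bound)
a_4 = 14: 275807/39005  (≤ bound)
a_5 = 14: 3880899/548842  (≤ bound)
a_6 = 14: 54608393/7722793  (≤ bound)
a_7 = 14: 768398401/108667944  (> 91918814, stop)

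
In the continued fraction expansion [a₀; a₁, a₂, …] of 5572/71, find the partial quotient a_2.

⌊5572/71⌋ = 78, remainder 34
⌊71/34⌋ = 2, remainder 3
⌊34/3⌋ = 11, remainder 1

11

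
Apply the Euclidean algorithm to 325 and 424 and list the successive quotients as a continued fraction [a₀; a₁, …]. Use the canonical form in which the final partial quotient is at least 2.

⌊325/424⌋ = 0, remainder 325
⌊424/325⌋ = 1, remainder 99
⌊325/99⌋ = 3, remainder 28
⌊99/28⌋ = 3, remainder 15
⌊28/15⌋ = 1, remainder 13
⌊15/13⌋ = 1, remainder 2
⌊13/2⌋ = 6, remainder 1
⌊2/1⌋ = 2, remainder 0

[0; 1, 3, 3, 1, 1, 6, 2]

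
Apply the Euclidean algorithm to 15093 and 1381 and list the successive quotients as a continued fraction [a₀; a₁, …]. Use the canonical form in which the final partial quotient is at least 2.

[10; 1, 13, 10, 1, 8]

15093 ÷ 1381 → quotient 10, remainder 1283
1381 ÷ 1283 → quotient 1, remainder 98
1283 ÷ 98 → quotient 13, remainder 9
98 ÷ 9 → quotient 10, remainder 8
9 ÷ 8 → quotient 1, remainder 1
8 ÷ 1 → quotient 8, remainder 0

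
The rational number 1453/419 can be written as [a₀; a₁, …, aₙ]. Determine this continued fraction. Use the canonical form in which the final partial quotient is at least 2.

Run the Euclidean algorithm, recording each quotient:
1453 = 3·419 + 196, so a_0 = 3
419 = 2·196 + 27, so a_1 = 2
196 = 7·27 + 7, so a_2 = 7
27 = 3·7 + 6, so a_3 = 3
7 = 1·6 + 1, so a_4 = 1
6 = 6·1 + 0, so a_5 = 6

[3; 2, 7, 3, 1, 6]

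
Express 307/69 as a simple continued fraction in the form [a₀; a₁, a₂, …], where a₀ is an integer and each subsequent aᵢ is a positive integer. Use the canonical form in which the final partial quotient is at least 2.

[4; 2, 4, 2, 3]

⌊307/69⌋ = 4, remainder 31
⌊69/31⌋ = 2, remainder 7
⌊31/7⌋ = 4, remainder 3
⌊7/3⌋ = 2, remainder 1
⌊3/1⌋ = 3, remainder 0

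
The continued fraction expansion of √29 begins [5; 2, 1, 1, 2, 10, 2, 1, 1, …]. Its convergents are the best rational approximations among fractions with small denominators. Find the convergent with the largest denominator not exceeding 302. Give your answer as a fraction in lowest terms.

1524/283

List convergents until the denominator exceeds the bound:
a_0 = 5: 5/1  (≤ bound)
a_1 = 2: 11/2  (≤ bound)
a_2 = 1: 16/3  (≤ bound)
a_3 = 1: 27/5  (≤ bound)
a_4 = 2: 70/13  (≤ bound)
a_5 = 10: 727/135  (≤ bound)
a_6 = 2: 1524/283  (≤ bound)
a_7 = 1: 2251/418  (> 302, stop)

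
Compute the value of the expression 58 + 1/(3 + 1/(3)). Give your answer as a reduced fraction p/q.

Start with 3.
3 + 1/(3/1) = 3 + 1/3 = 10/3
58 + 1/(10/3) = 58 + 3/10 = 583/10

583/10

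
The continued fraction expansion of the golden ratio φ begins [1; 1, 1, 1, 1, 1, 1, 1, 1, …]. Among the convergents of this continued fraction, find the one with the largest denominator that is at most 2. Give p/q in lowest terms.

3/2

List convergents until the denominator exceeds the bound:
a_0 = 1: 1/1  (≤ bound)
a_1 = 1: 2/1  (≤ bound)
a_2 = 1: 3/2  (≤ bound)
a_3 = 1: 5/3  (> 2, stop)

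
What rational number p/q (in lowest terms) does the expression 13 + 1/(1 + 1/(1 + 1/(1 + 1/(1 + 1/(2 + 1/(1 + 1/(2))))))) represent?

667/49

a_0 = 13: 13/1
a_1 = 1: 14/1
a_2 = 1: 27/2
a_3 = 1: 41/3
a_4 = 1: 68/5
a_5 = 2: 177/13
a_6 = 1: 245/18
a_7 = 2: 667/49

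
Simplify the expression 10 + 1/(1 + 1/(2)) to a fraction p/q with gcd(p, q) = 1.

Use the convergent recurrence hₖ = aₖ·hₖ₋₁ + hₖ₋₂ (and likewise for the denominators kₖ):
a_0 = 10: 10/1
a_1 = 1: 11/1
a_2 = 2: 32/3

32/3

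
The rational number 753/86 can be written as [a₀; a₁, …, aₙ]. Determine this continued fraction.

⌊753/86⌋ = 8, remainder 65
⌊86/65⌋ = 1, remainder 21
⌊65/21⌋ = 3, remainder 2
⌊21/2⌋ = 10, remainder 1
⌊2/1⌋ = 2, remainder 0

[8; 1, 3, 10, 2]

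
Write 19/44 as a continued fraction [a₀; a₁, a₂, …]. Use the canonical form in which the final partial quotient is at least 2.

19 = 0·44 + 19, so a_0 = 0
44 = 2·19 + 6, so a_1 = 2
19 = 3·6 + 1, so a_2 = 3
6 = 6·1 + 0, so a_3 = 6

[0; 2, 3, 6]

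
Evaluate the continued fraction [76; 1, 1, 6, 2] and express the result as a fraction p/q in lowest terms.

2143/28

Start with 2.
6 + 1/(2/1) = 6 + 1/2 = 13/2
1 + 1/(13/2) = 1 + 2/13 = 15/13
1 + 1/(15/13) = 1 + 13/15 = 28/15
76 + 1/(28/15) = 76 + 15/28 = 2143/28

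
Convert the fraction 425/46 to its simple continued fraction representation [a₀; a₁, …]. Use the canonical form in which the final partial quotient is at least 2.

[9; 4, 5, 2]

Repeatedly divide and take the remainder:
425 = 9·46 + 11, so a_0 = 9
46 = 4·11 + 2, so a_1 = 4
11 = 5·2 + 1, so a_2 = 5
2 = 2·1 + 0, so a_3 = 2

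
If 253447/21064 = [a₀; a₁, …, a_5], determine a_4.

1

Apply division with remainder until the remainder is 0:
253447 = 12·21064 + 679, so a_0 = 12
21064 = 31·679 + 15, so a_1 = 31
679 = 45·15 + 4, so a_2 = 45
15 = 3·4 + 3, so a_3 = 3
4 = 1·3 + 1, so a_4 = 1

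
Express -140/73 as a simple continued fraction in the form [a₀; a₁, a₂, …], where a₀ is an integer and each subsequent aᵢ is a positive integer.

[-2; 12, 6]

⌊-140/73⌋ = -2, remainder 6
⌊73/6⌋ = 12, remainder 1
⌊6/1⌋ = 6, remainder 0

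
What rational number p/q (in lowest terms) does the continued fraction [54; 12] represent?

Starting at the tail and folding back:
Start with 12.
54 + 1/(12/1) = 54 + 1/12 = 649/12

649/12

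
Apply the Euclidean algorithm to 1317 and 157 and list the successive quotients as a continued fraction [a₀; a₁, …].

⌊1317/157⌋ = 8, remainder 61
⌊157/61⌋ = 2, remainder 35
⌊61/35⌋ = 1, remainder 26
⌊35/26⌋ = 1, remainder 9
⌊26/9⌋ = 2, remainder 8
⌊9/8⌋ = 1, remainder 1
⌊8/1⌋ = 8, remainder 0

[8; 2, 1, 1, 2, 1, 8]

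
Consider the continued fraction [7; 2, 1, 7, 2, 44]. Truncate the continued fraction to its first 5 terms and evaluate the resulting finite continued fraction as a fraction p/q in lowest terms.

Starting at the tail and folding back:
Start with 2.
7 + 1/(2/1) = 7 + 1/2 = 15/2
1 + 1/(15/2) = 1 + 2/15 = 17/15
2 + 1/(17/15) = 2 + 15/17 = 49/17
7 + 1/(49/17) = 7 + 17/49 = 360/49

360/49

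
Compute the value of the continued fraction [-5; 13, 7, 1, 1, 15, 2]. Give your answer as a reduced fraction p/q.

-31104/6317

a_0 = -5: -5/1
a_1 = 13: -64/13
a_2 = 7: -453/92
a_3 = 1: -517/105
a_4 = 1: -970/197
a_5 = 15: -15067/3060
a_6 = 2: -31104/6317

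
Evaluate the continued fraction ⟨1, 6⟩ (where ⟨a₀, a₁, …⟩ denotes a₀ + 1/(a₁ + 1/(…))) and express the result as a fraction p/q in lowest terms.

7/6

a_0 = 1: 1/1
a_1 = 6: 7/6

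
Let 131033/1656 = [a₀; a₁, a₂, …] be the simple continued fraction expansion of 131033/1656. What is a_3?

12

131033 ÷ 1656 → quotient 79, remainder 209
1656 ÷ 209 → quotient 7, remainder 193
209 ÷ 193 → quotient 1, remainder 16
193 ÷ 16 → quotient 12, remainder 1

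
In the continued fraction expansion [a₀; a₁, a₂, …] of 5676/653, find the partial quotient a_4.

Apply division with remainder until the remainder is 0:
⌊5676/653⌋ = 8, remainder 452
⌊653/452⌋ = 1, remainder 201
⌊452/201⌋ = 2, remainder 50
⌊201/50⌋ = 4, remainder 1
⌊50/1⌋ = 50, remainder 0

50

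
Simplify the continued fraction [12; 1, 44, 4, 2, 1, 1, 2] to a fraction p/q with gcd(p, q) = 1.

Start with 2.
1 + 1/(2/1) = 1 + 1/2 = 3/2
1 + 1/(3/2) = 1 + 2/3 = 5/3
2 + 1/(5/3) = 2 + 3/5 = 13/5
4 + 1/(13/5) = 4 + 5/13 = 57/13
44 + 1/(57/13) = 44 + 13/57 = 2521/57
1 + 1/(2521/57) = 1 + 57/2521 = 2578/2521
12 + 1/(2578/2521) = 12 + 2521/2578 = 33457/2578

33457/2578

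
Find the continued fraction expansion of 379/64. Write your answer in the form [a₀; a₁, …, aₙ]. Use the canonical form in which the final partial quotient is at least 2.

[5; 1, 11, 1, 4]

379 ÷ 64 → quotient 5, remainder 59
64 ÷ 59 → quotient 1, remainder 5
59 ÷ 5 → quotient 11, remainder 4
5 ÷ 4 → quotient 1, remainder 1
4 ÷ 1 → quotient 4, remainder 0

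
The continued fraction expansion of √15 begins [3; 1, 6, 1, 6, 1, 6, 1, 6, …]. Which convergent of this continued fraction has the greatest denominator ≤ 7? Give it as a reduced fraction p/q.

27/7

a_0 = 3: 3/1  (≤ bound)
a_1 = 1: 4/1  (≤ bound)
a_2 = 6: 27/7  (≤ bound)
a_3 = 1: 31/8  (> 7, stop)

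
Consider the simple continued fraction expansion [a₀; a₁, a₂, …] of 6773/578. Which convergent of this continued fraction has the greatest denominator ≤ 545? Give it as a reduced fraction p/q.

457/39

List convergents until the denominator exceeds the bound:
a_0 = 11: 11/1  (≤ bound)
a_1 = 1: 12/1  (≤ bound)
a_2 = 2: 35/3  (≤ bound)
a_3 = 1: 47/4  (≤ bound)
a_4 = 1: 82/7  (≤ bound)
a_5 = 4: 375/32  (≤ bound)
a_6 = 1: 457/39  (≤ bound)
a_7 = 14: 6773/578  (> 545, stop)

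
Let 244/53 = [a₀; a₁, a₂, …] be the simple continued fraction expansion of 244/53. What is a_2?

244 ÷ 53 → quotient 4, remainder 32
53 ÷ 32 → quotient 1, remainder 21
32 ÷ 21 → quotient 1, remainder 11

1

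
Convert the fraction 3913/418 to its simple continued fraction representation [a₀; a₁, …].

[9; 2, 1, 3, 3, 5, 2]

⌊3913/418⌋ = 9, remainder 151
⌊418/151⌋ = 2, remainder 116
⌊151/116⌋ = 1, remainder 35
⌊116/35⌋ = 3, remainder 11
⌊35/11⌋ = 3, remainder 2
⌊11/2⌋ = 5, remainder 1
⌊2/1⌋ = 2, remainder 0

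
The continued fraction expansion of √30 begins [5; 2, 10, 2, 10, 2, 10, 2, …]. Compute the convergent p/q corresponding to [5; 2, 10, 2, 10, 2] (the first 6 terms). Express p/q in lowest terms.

Compute successive convergents:
a_0 = 5: 5/1
a_1 = 2: 11/2
a_2 = 10: 115/21
a_3 = 2: 241/44
a_4 = 10: 2525/461
a_5 = 2: 5291/966

5291/966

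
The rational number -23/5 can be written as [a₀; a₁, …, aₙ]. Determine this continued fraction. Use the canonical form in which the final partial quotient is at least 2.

Repeatedly divide and take the remainder:
-23 ÷ 5 → quotient -5, remainder 2
5 ÷ 2 → quotient 2, remainder 1
2 ÷ 1 → quotient 2, remainder 0

[-5; 2, 2]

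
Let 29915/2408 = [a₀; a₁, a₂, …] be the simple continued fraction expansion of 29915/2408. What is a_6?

6

Run the Euclidean algorithm, recording each quotient:
⌊29915/2408⌋ = 12, remainder 1019
⌊2408/1019⌋ = 2, remainder 370
⌊1019/370⌋ = 2, remainder 279
⌊370/279⌋ = 1, remainder 91
⌊279/91⌋ = 3, remainder 6
⌊91/6⌋ = 15, remainder 1
⌊6/1⌋ = 6, remainder 0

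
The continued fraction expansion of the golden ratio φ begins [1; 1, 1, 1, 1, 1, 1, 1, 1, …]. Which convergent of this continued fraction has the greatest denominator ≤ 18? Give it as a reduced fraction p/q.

21/13

List convergents until the denominator exceeds the bound:
a_0 = 1: 1/1  (≤ bound)
a_1 = 1: 2/1  (≤ bound)
a_2 = 1: 3/2  (≤ bound)
a_3 = 1: 5/3  (≤ bound)
a_4 = 1: 8/5  (≤ bound)
a_5 = 1: 13/8  (≤ bound)
a_6 = 1: 21/13  (≤ bound)
a_7 = 1: 34/21  (> 18, stop)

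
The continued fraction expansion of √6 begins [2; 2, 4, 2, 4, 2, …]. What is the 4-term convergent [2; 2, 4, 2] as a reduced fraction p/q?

49/20

a_0 = 2: 2/1
a_1 = 2: 5/2
a_2 = 4: 22/9
a_3 = 2: 49/20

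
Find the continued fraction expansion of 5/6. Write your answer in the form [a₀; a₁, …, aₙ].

5 ÷ 6 → quotient 0, remainder 5
6 ÷ 5 → quotient 1, remainder 1
5 ÷ 1 → quotient 5, remainder 0

[0; 1, 5]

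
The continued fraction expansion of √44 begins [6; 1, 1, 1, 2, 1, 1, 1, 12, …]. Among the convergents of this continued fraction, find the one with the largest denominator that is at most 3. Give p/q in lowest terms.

20/3

a_0 = 6: 6/1  (≤ bound)
a_1 = 1: 7/1  (≤ bound)
a_2 = 1: 13/2  (≤ bound)
a_3 = 1: 20/3  (≤ bound)
a_4 = 2: 53/8  (> 3, stop)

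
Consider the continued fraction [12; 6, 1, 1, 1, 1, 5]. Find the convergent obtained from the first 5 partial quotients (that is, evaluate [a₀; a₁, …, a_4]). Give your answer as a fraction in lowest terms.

a_0 = 12: 12/1
a_1 = 6: 73/6
a_2 = 1: 85/7
a_3 = 1: 158/13
a_4 = 1: 243/20

243/20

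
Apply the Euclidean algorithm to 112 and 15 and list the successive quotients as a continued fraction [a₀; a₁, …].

Repeatedly divide and take the remainder:
112 = 7·15 + 7, so a_0 = 7
15 = 2·7 + 1, so a_1 = 2
7 = 7·1 + 0, so a_2 = 7

[7; 2, 7]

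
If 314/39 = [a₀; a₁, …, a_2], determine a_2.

2

314 ÷ 39 → quotient 8, remainder 2
39 ÷ 2 → quotient 19, remainder 1
2 ÷ 1 → quotient 2, remainder 0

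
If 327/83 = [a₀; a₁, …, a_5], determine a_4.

⌊327/83⌋ = 3, remainder 78
⌊83/78⌋ = 1, remainder 5
⌊78/5⌋ = 15, remainder 3
⌊5/3⌋ = 1, remainder 2
⌊3/2⌋ = 1, remainder 1

1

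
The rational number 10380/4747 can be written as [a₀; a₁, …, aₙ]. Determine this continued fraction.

[2; 5, 2, 1, 3, 1, 7, 8]

Apply division with remainder until the remainder is 0:
10380 ÷ 4747 → quotient 2, remainder 886
4747 ÷ 886 → quotient 5, remainder 317
886 ÷ 317 → quotient 2, remainder 252
317 ÷ 252 → quotient 1, remainder 65
252 ÷ 65 → quotient 3, remainder 57
65 ÷ 57 → quotient 1, remainder 8
57 ÷ 8 → quotient 7, remainder 1
8 ÷ 1 → quotient 8, remainder 0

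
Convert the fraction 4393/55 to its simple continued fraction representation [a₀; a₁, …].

4393 = 79·55 + 48, so a_0 = 79
55 = 1·48 + 7, so a_1 = 1
48 = 6·7 + 6, so a_2 = 6
7 = 1·6 + 1, so a_3 = 1
6 = 6·1 + 0, so a_4 = 6

[79; 1, 6, 1, 6]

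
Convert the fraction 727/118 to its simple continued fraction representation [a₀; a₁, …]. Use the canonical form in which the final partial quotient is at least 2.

Run the Euclidean algorithm, recording each quotient:
⌊727/118⌋ = 6, remainder 19
⌊118/19⌋ = 6, remainder 4
⌊19/4⌋ = 4, remainder 3
⌊4/3⌋ = 1, remainder 1
⌊3/1⌋ = 3, remainder 0

[6; 6, 4, 1, 3]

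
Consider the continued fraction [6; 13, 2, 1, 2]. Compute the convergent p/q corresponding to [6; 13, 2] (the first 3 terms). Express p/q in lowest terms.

a_0 = 6: 6/1
a_1 = 13: 79/13
a_2 = 2: 164/27

164/27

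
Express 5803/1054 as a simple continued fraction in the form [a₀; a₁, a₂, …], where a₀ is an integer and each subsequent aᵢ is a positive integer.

[5; 1, 1, 43, 2, 2, 2]

Apply division with remainder until the remainder is 0:
5803 = 5·1054 + 533, so a_0 = 5
1054 = 1·533 + 521, so a_1 = 1
533 = 1·521 + 12, so a_2 = 1
521 = 43·12 + 5, so a_3 = 43
12 = 2·5 + 2, so a_4 = 2
5 = 2·2 + 1, so a_5 = 2
2 = 2·1 + 0, so a_6 = 2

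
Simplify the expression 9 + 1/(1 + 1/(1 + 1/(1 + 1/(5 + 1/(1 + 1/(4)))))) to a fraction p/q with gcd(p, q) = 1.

936/97

Start with 4.
1 + 1/(4/1) = 1 + 1/4 = 5/4
5 + 1/(5/4) = 5 + 4/5 = 29/5
1 + 1/(29/5) = 1 + 5/29 = 34/29
1 + 1/(34/29) = 1 + 29/34 = 63/34
1 + 1/(63/34) = 1 + 34/63 = 97/63
9 + 1/(97/63) = 9 + 63/97 = 936/97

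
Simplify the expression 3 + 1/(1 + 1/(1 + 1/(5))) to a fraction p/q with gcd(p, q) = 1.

Start with 5.
1 + 1/(5/1) = 1 + 1/5 = 6/5
1 + 1/(6/5) = 1 + 5/6 = 11/6
3 + 1/(11/6) = 3 + 6/11 = 39/11

39/11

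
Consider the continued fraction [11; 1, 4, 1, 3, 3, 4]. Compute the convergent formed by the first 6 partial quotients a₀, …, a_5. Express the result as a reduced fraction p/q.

887/75

a_0 = 11: 11/1
a_1 = 1: 12/1
a_2 = 4: 59/5
a_3 = 1: 71/6
a_4 = 3: 272/23
a_5 = 3: 887/75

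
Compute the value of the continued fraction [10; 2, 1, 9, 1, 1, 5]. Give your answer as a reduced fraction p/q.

3486/337

Compute successive convergents:
a_0 = 10: 10/1
a_1 = 2: 21/2
a_2 = 1: 31/3
a_3 = 9: 300/29
a_4 = 1: 331/32
a_5 = 1: 631/61
a_6 = 5: 3486/337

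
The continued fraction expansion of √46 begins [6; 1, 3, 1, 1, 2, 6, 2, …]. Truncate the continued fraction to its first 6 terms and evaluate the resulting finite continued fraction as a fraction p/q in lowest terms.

Build up convergents one term at a time:
a_0 = 6: 6/1
a_1 = 1: 7/1
a_2 = 3: 27/4
a_3 = 1: 34/5
a_4 = 1: 61/9
a_5 = 2: 156/23

156/23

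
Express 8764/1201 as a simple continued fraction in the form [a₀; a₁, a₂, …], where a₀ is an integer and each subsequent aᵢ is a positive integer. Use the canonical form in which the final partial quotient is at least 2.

[7; 3, 2, 1, 2, 1, 15, 2]

8764 = 7·1201 + 357, so a_0 = 7
1201 = 3·357 + 130, so a_1 = 3
357 = 2·130 + 97, so a_2 = 2
130 = 1·97 + 33, so a_3 = 1
97 = 2·33 + 31, so a_4 = 2
33 = 1·31 + 2, so a_5 = 1
31 = 15·2 + 1, so a_6 = 15
2 = 2·1 + 0, so a_7 = 2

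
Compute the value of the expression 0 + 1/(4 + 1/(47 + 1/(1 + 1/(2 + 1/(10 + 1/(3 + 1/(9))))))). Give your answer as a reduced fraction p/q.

42671/171579

Use the convergent recurrence hₖ = aₖ·hₖ₋₁ + hₖ₋₂ (and likewise for the denominators kₖ):
a_0 = 0: 0/1
a_1 = 4: 1/4
a_2 = 47: 47/189
a_3 = 1: 48/193
a_4 = 2: 143/575
a_5 = 10: 1478/5943
a_6 = 3: 4577/18404
a_7 = 9: 42671/171579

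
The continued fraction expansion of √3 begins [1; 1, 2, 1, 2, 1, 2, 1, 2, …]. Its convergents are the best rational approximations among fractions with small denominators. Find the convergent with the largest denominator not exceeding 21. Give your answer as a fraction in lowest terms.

26/15

a_0 = 1: 1/1  (≤ bound)
a_1 = 1: 2/1  (≤ bound)
a_2 = 2: 5/3  (≤ bound)
a_3 = 1: 7/4  (≤ bound)
a_4 = 2: 19/11  (≤ bound)
a_5 = 1: 26/15  (≤ bound)
a_6 = 2: 71/41  (> 21, stop)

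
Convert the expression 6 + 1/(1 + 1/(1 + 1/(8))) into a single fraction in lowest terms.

111/17

Compute successive convergents:
a_0 = 6: 6/1
a_1 = 1: 7/1
a_2 = 1: 13/2
a_3 = 8: 111/17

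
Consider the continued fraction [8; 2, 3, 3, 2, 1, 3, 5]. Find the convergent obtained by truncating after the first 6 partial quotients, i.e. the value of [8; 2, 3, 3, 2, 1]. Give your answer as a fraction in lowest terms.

Compute successive convergents:
a_0 = 8: 8/1
a_1 = 2: 17/2
a_2 = 3: 59/7
a_3 = 3: 194/23
a_4 = 2: 447/53
a_5 = 1: 641/76

641/76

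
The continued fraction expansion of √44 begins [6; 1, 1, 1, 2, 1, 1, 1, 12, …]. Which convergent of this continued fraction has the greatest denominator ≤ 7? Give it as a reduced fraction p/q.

20/3

a_0 = 6: 6/1  (≤ bound)
a_1 = 1: 7/1  (≤ bound)
a_2 = 1: 13/2  (≤ bound)
a_3 = 1: 20/3  (≤ bound)
a_4 = 2: 53/8  (> 7, stop)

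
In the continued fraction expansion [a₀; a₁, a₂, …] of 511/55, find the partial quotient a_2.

2

511 = 9·55 + 16, so a_0 = 9
55 = 3·16 + 7, so a_1 = 3
16 = 2·7 + 2, so a_2 = 2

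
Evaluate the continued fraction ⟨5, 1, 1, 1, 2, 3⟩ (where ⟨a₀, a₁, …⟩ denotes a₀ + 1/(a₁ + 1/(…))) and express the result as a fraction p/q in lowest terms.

152/27

Start with 3.
2 + 1/(3/1) = 2 + 1/3 = 7/3
1 + 1/(7/3) = 1 + 3/7 = 10/7
1 + 1/(10/7) = 1 + 7/10 = 17/10
1 + 1/(17/10) = 1 + 10/17 = 27/17
5 + 1/(27/17) = 5 + 17/27 = 152/27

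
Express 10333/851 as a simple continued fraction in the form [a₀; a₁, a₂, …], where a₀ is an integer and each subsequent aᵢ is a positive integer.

[12; 7, 30, 4]

Run the Euclidean algorithm, recording each quotient:
⌊10333/851⌋ = 12, remainder 121
⌊851/121⌋ = 7, remainder 4
⌊121/4⌋ = 30, remainder 1
⌊4/1⌋ = 4, remainder 0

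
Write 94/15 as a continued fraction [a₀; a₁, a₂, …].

⌊94/15⌋ = 6, remainder 4
⌊15/4⌋ = 3, remainder 3
⌊4/3⌋ = 1, remainder 1
⌊3/1⌋ = 3, remainder 0

[6; 3, 1, 3]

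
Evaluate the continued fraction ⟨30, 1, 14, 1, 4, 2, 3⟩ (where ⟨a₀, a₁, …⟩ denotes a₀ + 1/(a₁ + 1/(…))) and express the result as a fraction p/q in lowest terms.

18593/601

Starting at the tail and folding back:
Start with 3.
2 + 1/(3/1) = 2 + 1/3 = 7/3
4 + 1/(7/3) = 4 + 3/7 = 31/7
1 + 1/(31/7) = 1 + 7/31 = 38/31
14 + 1/(38/31) = 14 + 31/38 = 563/38
1 + 1/(563/38) = 1 + 38/563 = 601/563
30 + 1/(601/563) = 30 + 563/601 = 18593/601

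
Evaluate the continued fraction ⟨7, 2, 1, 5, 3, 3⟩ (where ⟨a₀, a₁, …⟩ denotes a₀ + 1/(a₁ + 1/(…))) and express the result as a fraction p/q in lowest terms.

Start with 3.
3 + 1/(3/1) = 3 + 1/3 = 10/3
5 + 1/(10/3) = 5 + 3/10 = 53/10
1 + 1/(53/10) = 1 + 10/53 = 63/53
2 + 1/(63/53) = 2 + 53/63 = 179/63
7 + 1/(179/63) = 7 + 63/179 = 1316/179

1316/179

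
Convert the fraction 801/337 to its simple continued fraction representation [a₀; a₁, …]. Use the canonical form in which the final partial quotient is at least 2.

Apply division with remainder until the remainder is 0:
801 ÷ 337 → quotient 2, remainder 127
337 ÷ 127 → quotient 2, remainder 83
127 ÷ 83 → quotient 1, remainder 44
83 ÷ 44 → quotient 1, remainder 39
44 ÷ 39 → quotient 1, remainder 5
39 ÷ 5 → quotient 7, remainder 4
5 ÷ 4 → quotient 1, remainder 1
4 ÷ 1 → quotient 4, remainder 0

[2; 2, 1, 1, 1, 7, 1, 4]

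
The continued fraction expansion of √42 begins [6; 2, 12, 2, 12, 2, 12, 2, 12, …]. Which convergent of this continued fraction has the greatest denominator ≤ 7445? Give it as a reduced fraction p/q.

8749/1350

a_0 = 6: 6/1  (≤ bound)
a_1 = 2: 13/2  (≤ bound)
a_2 = 12: 162/25  (≤ bound)
a_3 = 2: 337/52  (≤ bound)
a_4 = 12: 4206/649  (≤ bound)
a_5 = 2: 8749/1350  (≤ bound)
a_6 = 12: 109194/16849  (> 7445, stop)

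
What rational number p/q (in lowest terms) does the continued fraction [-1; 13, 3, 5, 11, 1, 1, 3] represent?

a_0 = -1: -1/1
a_1 = 13: -12/13
a_2 = 3: -37/40
a_3 = 5: -197/213
a_4 = 11: -2204/2383
a_5 = 1: -2401/2596
a_6 = 1: -4605/4979
a_7 = 3: -16216/17533

-16216/17533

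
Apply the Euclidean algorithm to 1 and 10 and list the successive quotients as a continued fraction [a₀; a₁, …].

1 ÷ 10 → quotient 0, remainder 1
10 ÷ 1 → quotient 10, remainder 0

[0; 10]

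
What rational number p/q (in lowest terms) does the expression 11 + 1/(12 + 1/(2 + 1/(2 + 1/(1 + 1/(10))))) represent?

Use the convergent recurrence hₖ = aₖ·hₖ₋₁ + hₖ₋₂ (and likewise for the denominators kₖ):
a_0 = 11: 11/1
a_1 = 12: 133/12
a_2 = 2: 277/25
a_3 = 2: 687/62
a_4 = 1: 964/87
a_5 = 10: 10327/932

10327/932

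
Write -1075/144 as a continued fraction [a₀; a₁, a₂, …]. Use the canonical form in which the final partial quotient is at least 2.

-1075 ÷ 144 → quotient -8, remainder 77
144 ÷ 77 → quotient 1, remainder 67
77 ÷ 67 → quotient 1, remainder 10
67 ÷ 10 → quotient 6, remainder 7
10 ÷ 7 → quotient 1, remainder 3
7 ÷ 3 → quotient 2, remainder 1
3 ÷ 1 → quotient 3, remainder 0

[-8; 1, 1, 6, 1, 2, 3]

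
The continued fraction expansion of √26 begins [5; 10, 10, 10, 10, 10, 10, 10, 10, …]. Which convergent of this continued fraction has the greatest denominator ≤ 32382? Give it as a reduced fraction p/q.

52525/10301

a_0 = 5: 5/1  (≤ bound)
a_1 = 10: 51/10  (≤ bound)
a_2 = 10: 515/101  (≤ bound)
a_3 = 10: 5201/1020  (≤ bound)
a_4 = 10: 52525/10301  (≤ bound)
a_5 = 10: 530451/104030  (> 32382, stop)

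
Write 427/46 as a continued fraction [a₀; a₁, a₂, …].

427 ÷ 46 → quotient 9, remainder 13
46 ÷ 13 → quotient 3, remainder 7
13 ÷ 7 → quotient 1, remainder 6
7 ÷ 6 → quotient 1, remainder 1
6 ÷ 1 → quotient 6, remainder 0

[9; 3, 1, 1, 6]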